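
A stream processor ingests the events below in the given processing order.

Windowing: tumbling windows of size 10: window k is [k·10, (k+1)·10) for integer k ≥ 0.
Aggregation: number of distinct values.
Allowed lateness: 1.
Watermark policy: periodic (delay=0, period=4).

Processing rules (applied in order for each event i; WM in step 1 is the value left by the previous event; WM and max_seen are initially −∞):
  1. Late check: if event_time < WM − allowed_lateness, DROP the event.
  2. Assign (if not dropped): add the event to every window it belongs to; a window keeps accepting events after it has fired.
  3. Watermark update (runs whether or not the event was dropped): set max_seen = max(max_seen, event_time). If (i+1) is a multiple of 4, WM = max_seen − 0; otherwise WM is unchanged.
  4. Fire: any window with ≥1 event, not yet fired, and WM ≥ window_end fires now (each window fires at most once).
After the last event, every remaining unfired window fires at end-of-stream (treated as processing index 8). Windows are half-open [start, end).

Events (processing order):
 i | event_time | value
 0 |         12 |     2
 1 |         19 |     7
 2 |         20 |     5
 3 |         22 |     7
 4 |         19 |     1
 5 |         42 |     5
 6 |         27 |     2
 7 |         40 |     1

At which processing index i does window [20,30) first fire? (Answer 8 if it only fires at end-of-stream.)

7

i=0 t=12 v=2: → [10,20); WM=−∞
i=1 t=19 v=7: → [10,20); WM=−∞
i=2 t=20 v=5: → [20,30); WM=−∞
i=3 t=22 v=7: → [20,30); WM=22; [10,20) fires=2
i=4 t=19 v=1: DROP (t<22-1); WM=22
i=5 t=42 v=5: → [40,50); WM=22
i=6 t=27 v=2: → [20,30); WM=22
i=7 t=40 v=1: → [40,50); WM=42; [20,30) fires=3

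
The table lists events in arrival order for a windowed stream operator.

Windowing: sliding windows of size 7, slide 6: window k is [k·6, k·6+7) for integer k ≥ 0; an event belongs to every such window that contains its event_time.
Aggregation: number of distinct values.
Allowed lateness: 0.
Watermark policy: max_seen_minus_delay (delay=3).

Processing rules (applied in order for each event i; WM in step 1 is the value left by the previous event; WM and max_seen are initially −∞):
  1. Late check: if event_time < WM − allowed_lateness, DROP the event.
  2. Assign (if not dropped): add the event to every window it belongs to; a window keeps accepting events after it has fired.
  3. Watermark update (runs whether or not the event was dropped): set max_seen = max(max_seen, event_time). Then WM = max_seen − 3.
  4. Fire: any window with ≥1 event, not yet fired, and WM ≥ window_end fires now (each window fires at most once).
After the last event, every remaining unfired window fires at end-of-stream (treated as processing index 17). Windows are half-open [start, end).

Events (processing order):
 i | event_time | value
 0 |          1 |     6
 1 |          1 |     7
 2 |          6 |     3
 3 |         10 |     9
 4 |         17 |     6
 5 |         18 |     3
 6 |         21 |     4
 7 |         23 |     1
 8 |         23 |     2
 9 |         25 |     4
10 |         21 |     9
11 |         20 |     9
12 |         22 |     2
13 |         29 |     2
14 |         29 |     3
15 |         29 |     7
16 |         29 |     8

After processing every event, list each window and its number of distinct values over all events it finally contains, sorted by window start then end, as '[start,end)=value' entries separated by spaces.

i=0 t=1 v=6: → [0,7); WM=-2
i=1 t=1 v=7: → [0,7); WM=-2
i=2 t=6 v=3: → [6,13),[0,7); WM=3
i=3 t=10 v=9: → [6,13); WM=7; [0,7) fires=3
i=4 t=17 v=6: → [12,19); WM=14; [6,13) fires=2
i=5 t=18 v=3: → [18,25),[12,19); WM=15
i=6 t=21 v=4: → [18,25); WM=18
i=7 t=23 v=1: → [18,25); WM=20; [12,19) fires=2
i=8 t=23 v=2: → [18,25); WM=20
i=9 t=25 v=4: → [24,31); WM=22
i=10 t=21 v=9: DROP (t<22-0); WM=22
i=11 t=20 v=9: DROP (t<22-0); WM=22
i=12 t=22 v=2: → [18,25); WM=22
i=13 t=29 v=2: → [24,31); WM=26; [18,25) fires=4
i=14 t=29 v=3: → [24,31); WM=26
i=15 t=29 v=7: → [24,31); WM=26
i=16 t=29 v=8: → [24,31); WM=26

[0,7)=3 [6,13)=2 [12,19)=2 [18,25)=4 [24,31)=5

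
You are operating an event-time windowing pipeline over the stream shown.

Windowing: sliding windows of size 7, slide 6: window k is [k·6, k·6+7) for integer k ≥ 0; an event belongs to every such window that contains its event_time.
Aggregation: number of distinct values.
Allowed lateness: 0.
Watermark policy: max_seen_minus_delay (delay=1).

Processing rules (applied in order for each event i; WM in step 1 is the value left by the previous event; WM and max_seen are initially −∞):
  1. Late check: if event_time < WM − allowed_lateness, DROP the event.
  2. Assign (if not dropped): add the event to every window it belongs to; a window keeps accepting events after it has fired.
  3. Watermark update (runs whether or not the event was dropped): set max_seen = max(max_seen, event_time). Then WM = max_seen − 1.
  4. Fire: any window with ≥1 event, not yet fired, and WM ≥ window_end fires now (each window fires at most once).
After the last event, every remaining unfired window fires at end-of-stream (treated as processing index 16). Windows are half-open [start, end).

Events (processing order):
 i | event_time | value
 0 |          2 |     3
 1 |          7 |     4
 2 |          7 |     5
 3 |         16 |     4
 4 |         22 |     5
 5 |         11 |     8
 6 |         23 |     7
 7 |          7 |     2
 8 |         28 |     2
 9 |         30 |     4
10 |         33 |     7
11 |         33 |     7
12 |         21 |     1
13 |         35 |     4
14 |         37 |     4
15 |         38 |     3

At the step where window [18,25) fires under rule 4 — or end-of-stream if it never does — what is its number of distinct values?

i=0 t=2 v=3: → [0,7); WM=1
i=1 t=7 v=4: → [6,13); WM=6
i=2 t=7 v=5: → [6,13); WM=6
i=3 t=16 v=4: → [12,19); WM=15; [0,7) fires=1 [6,13) fires=2
i=4 t=22 v=5: → [18,25); WM=21; [12,19) fires=1
i=5 t=11 v=8: DROP (t<21-0); WM=21
i=6 t=23 v=7: → [18,25); WM=22
i=7 t=7 v=2: DROP (t<22-0); WM=22
i=8 t=28 v=2: → [24,31); WM=27; [18,25) fires=2
i=9 t=30 v=4: → [30,37),[24,31); WM=29
i=10 t=33 v=7: → [30,37); WM=32; [24,31) fires=2
i=11 t=33 v=7: → [30,37); WM=32
i=12 t=21 v=1: DROP (t<32-0); WM=32
i=13 t=35 v=4: → [30,37); WM=34
i=14 t=37 v=4: → [36,43); WM=36
i=15 t=38 v=3: → [36,43); WM=37; [30,37) fires=2

2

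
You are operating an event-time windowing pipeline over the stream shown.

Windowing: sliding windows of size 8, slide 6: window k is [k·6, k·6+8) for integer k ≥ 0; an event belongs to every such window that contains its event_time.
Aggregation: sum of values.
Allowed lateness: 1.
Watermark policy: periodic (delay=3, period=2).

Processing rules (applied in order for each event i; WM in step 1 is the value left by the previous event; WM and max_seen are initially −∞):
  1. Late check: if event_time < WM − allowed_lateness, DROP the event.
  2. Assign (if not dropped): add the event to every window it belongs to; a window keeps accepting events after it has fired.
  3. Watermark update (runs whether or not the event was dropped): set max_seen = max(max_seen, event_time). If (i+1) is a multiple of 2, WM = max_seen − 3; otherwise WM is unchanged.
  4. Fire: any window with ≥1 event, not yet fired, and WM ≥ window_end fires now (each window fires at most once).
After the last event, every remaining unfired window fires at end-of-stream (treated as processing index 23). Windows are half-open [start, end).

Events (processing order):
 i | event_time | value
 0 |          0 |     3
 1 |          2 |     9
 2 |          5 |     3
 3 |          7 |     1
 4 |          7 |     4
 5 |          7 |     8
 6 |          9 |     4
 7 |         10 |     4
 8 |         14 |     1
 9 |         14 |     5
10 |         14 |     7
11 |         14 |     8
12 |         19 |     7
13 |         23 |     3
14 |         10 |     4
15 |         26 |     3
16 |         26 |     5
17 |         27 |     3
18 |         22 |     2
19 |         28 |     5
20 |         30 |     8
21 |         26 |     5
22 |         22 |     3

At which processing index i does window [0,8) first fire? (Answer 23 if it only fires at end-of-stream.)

9

i=0 t=0 v=3: → [0,8); WM=−∞
i=1 t=2 v=9: → [0,8); WM=-1
i=2 t=5 v=3: → [0,8); WM=-1
i=3 t=7 v=1: → [6,14),[0,8); WM=4
i=4 t=7 v=4: → [6,14),[0,8); WM=4
i=5 t=7 v=8: → [6,14),[0,8); WM=4
i=6 t=9 v=4: → [6,14); WM=4
i=7 t=10 v=4: → [6,14); WM=7
i=8 t=14 v=1: → [12,20); WM=7
i=9 t=14 v=5: → [12,20); WM=11; [0,8) fires=28
i=10 t=14 v=7: → [12,20); WM=11
i=11 t=14 v=8: → [12,20); WM=11
i=12 t=19 v=7: → [18,26),[12,20); WM=11
i=13 t=23 v=3: → [18,26); WM=20; [6,14) fires=21 [12,20) fires=28
i=14 t=10 v=4: DROP (t<20-1); WM=20
i=15 t=26 v=3: → [24,32); WM=23
i=16 t=26 v=5: → [24,32); WM=23
i=17 t=27 v=3: → [24,32); WM=24
i=18 t=22 v=2: DROP (t<24-1); WM=24
i=19 t=28 v=5: → [24,32); WM=25
i=20 t=30 v=8: → [30,38),[24,32); WM=25
i=21 t=26 v=5: → [24,32); WM=27; [18,26) fires=10
i=22 t=22 v=3: DROP (t<27-1); WM=27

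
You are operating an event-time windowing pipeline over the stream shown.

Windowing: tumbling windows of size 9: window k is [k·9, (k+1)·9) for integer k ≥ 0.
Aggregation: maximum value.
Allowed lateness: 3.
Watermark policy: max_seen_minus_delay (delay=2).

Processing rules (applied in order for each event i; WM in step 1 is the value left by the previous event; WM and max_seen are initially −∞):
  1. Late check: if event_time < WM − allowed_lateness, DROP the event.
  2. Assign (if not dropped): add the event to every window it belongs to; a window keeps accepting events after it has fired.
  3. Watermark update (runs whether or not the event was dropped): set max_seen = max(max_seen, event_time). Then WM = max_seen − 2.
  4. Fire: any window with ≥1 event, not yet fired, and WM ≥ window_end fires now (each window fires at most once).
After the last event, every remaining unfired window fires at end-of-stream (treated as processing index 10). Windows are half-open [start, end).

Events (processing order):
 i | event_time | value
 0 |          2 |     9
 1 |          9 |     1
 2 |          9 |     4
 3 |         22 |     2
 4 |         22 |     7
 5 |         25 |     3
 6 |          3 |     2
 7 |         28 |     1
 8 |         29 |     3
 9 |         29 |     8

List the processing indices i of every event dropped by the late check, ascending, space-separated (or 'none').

6

i=0 t=2 v=9: → [0,9); WM=0
i=1 t=9 v=1: → [9,18); WM=7
i=2 t=9 v=4: → [9,18); WM=7
i=3 t=22 v=2: → [18,27); WM=20; [0,9) fires=9 [9,18) fires=4
i=4 t=22 v=7: → [18,27); WM=20
i=5 t=25 v=3: → [18,27); WM=23
i=6 t=3 v=2: DROP (t<23-3); WM=23
i=7 t=28 v=1: → [27,36); WM=26
i=8 t=29 v=3: → [27,36); WM=27; [18,27) fires=7
i=9 t=29 v=8: → [27,36); WM=27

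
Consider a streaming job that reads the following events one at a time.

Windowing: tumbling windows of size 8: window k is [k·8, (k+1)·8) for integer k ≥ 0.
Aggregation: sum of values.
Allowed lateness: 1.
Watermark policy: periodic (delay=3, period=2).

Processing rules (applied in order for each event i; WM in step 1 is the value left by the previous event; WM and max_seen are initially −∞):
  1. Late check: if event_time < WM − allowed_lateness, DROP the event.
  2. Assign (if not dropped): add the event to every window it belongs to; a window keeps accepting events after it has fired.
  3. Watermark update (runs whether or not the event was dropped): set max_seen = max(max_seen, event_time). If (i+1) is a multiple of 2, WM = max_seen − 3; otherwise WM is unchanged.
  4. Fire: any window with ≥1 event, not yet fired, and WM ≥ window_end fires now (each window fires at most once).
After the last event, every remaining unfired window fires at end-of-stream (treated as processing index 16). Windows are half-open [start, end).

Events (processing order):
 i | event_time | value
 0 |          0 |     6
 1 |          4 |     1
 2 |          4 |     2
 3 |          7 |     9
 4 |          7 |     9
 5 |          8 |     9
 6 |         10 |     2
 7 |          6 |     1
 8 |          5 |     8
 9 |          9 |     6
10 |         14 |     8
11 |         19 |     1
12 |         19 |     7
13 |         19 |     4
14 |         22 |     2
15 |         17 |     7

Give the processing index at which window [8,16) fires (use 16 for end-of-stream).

11

i=0 t=0 v=6: → [0,8); WM=−∞
i=1 t=4 v=1: → [0,8); WM=1
i=2 t=4 v=2: → [0,8); WM=1
i=3 t=7 v=9: → [0,8); WM=4
i=4 t=7 v=9: → [0,8); WM=4
i=5 t=8 v=9: → [8,16); WM=5
i=6 t=10 v=2: → [8,16); WM=5
i=7 t=6 v=1: → [0,8); WM=7
i=8 t=5 v=8: DROP (t<7-1); WM=7
i=9 t=9 v=6: → [8,16); WM=7
i=10 t=14 v=8: → [8,16); WM=7
i=11 t=19 v=1: → [16,24); WM=16; [0,8) fires=28 [8,16) fires=25
i=12 t=19 v=7: → [16,24); WM=16
i=13 t=19 v=4: → [16,24); WM=16
i=14 t=22 v=2: → [16,24); WM=16
i=15 t=17 v=7: → [16,24); WM=19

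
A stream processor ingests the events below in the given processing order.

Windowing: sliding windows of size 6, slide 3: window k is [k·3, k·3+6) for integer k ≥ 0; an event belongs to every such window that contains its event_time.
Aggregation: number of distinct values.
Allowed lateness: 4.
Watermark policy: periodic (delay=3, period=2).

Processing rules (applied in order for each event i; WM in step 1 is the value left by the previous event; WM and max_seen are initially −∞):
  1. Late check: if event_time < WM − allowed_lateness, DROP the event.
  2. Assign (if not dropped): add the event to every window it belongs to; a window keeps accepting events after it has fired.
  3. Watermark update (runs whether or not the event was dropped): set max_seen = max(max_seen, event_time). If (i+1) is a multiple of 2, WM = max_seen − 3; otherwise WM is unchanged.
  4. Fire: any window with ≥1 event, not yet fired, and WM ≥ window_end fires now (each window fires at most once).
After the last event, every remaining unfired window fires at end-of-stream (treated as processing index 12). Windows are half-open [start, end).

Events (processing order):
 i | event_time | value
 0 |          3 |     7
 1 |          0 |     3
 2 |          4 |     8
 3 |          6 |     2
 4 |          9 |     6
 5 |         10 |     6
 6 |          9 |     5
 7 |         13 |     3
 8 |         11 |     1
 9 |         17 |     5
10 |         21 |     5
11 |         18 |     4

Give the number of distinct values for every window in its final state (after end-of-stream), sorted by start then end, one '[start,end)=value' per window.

i=0 t=3 v=7: → [3,9),[0,6); WM=−∞
i=1 t=0 v=3: → [0,6); WM=0
i=2 t=4 v=8: → [3,9),[0,6); WM=0
i=3 t=6 v=2: → [6,12),[3,9); WM=3
i=4 t=9 v=6: → [9,15),[6,12); WM=3
i=5 t=10 v=6: → [9,15),[6,12); WM=7; [0,6) fires=3
i=6 t=9 v=5: → [9,15),[6,12); WM=7
i=7 t=13 v=3: → [12,18),[9,15); WM=10; [3,9) fires=3
i=8 t=11 v=1: → [9,15),[6,12); WM=10
i=9 t=17 v=5: → [15,21),[12,18); WM=14; [6,12) fires=4
i=10 t=21 v=5: → [21,27),[18,24); WM=14
i=11 t=18 v=4: → [18,24),[15,21); WM=18; [9,15) fires=4 [12,18) fires=2

[0,6)=3 [3,9)=3 [6,12)=4 [9,15)=4 [12,18)=2 [15,21)=2 [18,24)=2 [21,27)=1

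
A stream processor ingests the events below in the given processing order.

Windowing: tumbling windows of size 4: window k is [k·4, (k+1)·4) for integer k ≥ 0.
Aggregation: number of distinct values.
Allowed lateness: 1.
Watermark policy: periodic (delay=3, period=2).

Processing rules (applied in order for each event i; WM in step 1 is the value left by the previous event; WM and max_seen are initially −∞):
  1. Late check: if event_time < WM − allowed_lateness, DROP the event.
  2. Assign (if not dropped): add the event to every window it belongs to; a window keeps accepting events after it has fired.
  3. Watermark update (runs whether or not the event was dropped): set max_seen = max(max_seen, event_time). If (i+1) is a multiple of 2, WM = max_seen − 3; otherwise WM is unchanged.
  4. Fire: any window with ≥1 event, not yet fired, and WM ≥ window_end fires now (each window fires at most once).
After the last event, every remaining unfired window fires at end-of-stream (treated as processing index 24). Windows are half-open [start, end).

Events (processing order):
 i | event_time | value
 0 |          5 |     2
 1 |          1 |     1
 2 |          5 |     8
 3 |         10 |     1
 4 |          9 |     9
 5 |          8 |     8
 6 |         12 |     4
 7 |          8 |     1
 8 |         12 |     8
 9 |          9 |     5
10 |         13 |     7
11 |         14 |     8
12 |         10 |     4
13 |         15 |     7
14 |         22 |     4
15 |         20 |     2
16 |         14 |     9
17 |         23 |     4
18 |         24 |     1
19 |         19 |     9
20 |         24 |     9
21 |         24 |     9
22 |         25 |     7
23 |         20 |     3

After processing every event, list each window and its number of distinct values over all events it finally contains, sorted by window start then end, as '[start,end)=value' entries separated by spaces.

i=0 t=5 v=2: → [4,8); WM=−∞
i=1 t=1 v=1: → [0,4); WM=2
i=2 t=5 v=8: → [4,8); WM=2
i=3 t=10 v=1: → [8,12); WM=7; [0,4) fires=1
i=4 t=9 v=9: → [8,12); WM=7
i=5 t=8 v=8: → [8,12); WM=7
i=6 t=12 v=4: → [12,16); WM=7
i=7 t=8 v=1: → [8,12); WM=9; [4,8) fires=2
i=8 t=12 v=8: → [12,16); WM=9
i=9 t=9 v=5: → [8,12); WM=9
i=10 t=13 v=7: → [12,16); WM=9
i=11 t=14 v=8: → [12,16); WM=11
i=12 t=10 v=4: → [8,12); WM=11
i=13 t=15 v=7: → [12,16); WM=12; [8,12) fires=5
i=14 t=22 v=4: → [20,24); WM=12
i=15 t=20 v=2: → [20,24); WM=19; [12,16) fires=3
i=16 t=14 v=9: DROP (t<19-1); WM=19
i=17 t=23 v=4: → [20,24); WM=20
i=18 t=24 v=1: → [24,28); WM=20
i=19 t=19 v=9: → [16,20); WM=21; [16,20) fires=1
i=20 t=24 v=9: → [24,28); WM=21
i=21 t=24 v=9: → [24,28); WM=21
i=22 t=25 v=7: → [24,28); WM=21
i=23 t=20 v=3: → [20,24); WM=22

[0,4)=1 [4,8)=2 [8,12)=5 [12,16)=3 [16,20)=1 [20,24)=3 [24,28)=3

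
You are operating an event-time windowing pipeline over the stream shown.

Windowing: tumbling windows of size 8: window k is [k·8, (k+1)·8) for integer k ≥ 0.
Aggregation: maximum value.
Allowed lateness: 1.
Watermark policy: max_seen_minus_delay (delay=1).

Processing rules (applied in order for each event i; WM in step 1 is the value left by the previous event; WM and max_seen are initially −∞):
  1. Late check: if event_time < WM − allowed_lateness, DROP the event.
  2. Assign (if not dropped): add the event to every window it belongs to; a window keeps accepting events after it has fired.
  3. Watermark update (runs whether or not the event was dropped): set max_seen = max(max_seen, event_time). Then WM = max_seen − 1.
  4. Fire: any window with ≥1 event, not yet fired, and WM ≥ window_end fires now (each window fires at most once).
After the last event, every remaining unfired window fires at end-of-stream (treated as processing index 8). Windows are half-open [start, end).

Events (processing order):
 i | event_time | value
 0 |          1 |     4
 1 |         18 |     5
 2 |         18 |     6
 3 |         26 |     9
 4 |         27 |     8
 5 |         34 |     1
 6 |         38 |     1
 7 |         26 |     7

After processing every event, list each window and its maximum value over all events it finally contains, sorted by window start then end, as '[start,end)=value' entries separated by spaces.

i=0 t=1 v=4: → [0,8); WM=0
i=1 t=18 v=5: → [16,24); WM=17; [0,8) fires=4
i=2 t=18 v=6: → [16,24); WM=17
i=3 t=26 v=9: → [24,32); WM=25; [16,24) fires=6
i=4 t=27 v=8: → [24,32); WM=26
i=5 t=34 v=1: → [32,40); WM=33; [24,32) fires=9
i=6 t=38 v=1: → [32,40); WM=37
i=7 t=26 v=7: DROP (t<37-1); WM=37

[0,8)=4 [16,24)=6 [24,32)=9 [32,40)=1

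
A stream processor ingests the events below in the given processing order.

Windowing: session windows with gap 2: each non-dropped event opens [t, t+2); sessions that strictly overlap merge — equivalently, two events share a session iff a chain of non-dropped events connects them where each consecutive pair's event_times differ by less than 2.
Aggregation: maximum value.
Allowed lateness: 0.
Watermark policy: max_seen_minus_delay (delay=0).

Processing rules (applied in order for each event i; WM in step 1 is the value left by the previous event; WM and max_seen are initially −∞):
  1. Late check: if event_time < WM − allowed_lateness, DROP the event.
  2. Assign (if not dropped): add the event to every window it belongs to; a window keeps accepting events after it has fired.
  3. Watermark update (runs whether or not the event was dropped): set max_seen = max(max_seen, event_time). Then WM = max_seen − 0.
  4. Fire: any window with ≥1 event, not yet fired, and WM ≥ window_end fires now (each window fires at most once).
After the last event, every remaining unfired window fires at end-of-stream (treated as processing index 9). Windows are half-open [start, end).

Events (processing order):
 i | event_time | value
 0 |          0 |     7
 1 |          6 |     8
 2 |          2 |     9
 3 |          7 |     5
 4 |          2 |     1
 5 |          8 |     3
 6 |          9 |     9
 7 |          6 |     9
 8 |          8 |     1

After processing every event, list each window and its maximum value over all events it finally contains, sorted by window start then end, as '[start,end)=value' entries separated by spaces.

i=0 t=0 v=7: → [0,2); WM=0
i=1 t=6 v=8: → [6,8); WM=6
i=2 t=2 v=9: DROP (t<6-0); WM=6
i=3 t=7 v=5: → [6,9); WM=7
i=4 t=2 v=1: DROP (t<7-0); WM=7
i=5 t=8 v=3: → [6,10); WM=8
i=6 t=9 v=9: → [6,11); WM=9
i=7 t=6 v=9: DROP (t<9-0); WM=9
i=8 t=8 v=1: DROP (t<9-0); WM=9

[0,2)=7 [6,11)=9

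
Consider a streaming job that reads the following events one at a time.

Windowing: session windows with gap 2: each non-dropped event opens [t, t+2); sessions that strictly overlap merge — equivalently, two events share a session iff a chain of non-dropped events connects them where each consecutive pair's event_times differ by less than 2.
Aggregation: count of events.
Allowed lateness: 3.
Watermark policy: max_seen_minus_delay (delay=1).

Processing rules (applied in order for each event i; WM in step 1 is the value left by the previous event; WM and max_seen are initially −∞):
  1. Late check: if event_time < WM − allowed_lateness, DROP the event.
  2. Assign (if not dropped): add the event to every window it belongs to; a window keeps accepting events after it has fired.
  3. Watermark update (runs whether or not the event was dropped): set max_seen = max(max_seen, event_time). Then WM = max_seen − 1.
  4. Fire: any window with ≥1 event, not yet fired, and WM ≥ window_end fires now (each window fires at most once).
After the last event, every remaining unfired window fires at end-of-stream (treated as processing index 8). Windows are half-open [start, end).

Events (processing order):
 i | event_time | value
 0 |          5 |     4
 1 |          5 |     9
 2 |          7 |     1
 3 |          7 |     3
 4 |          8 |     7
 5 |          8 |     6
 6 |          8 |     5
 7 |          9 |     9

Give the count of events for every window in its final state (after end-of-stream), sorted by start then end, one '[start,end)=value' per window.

[5,7)=2 [7,11)=6

i=0 t=5 v=4: → [5,7); WM=4
i=1 t=5 v=9: → [5,7); WM=4
i=2 t=7 v=1: → [7,9); WM=6
i=3 t=7 v=3: → [7,9); WM=6
i=4 t=8 v=7: → [7,10); WM=7
i=5 t=8 v=6: → [7,10); WM=7
i=6 t=8 v=5: → [7,10); WM=7
i=7 t=9 v=9: → [7,11); WM=8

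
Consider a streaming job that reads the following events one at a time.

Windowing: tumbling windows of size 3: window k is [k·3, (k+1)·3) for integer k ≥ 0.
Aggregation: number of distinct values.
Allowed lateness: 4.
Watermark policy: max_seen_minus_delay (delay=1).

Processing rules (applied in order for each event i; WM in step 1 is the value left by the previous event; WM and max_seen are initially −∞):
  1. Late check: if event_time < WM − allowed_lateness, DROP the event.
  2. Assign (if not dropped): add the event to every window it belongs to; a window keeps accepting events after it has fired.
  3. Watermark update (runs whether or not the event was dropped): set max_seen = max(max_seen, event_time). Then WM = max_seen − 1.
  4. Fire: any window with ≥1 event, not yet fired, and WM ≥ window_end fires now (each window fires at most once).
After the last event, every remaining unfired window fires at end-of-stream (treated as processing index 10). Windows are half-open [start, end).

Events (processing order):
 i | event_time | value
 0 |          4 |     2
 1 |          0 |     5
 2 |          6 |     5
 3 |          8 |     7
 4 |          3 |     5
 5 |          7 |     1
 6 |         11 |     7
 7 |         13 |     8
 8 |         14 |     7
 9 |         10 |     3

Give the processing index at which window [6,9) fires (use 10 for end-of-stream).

6

i=0 t=4 v=2: → [3,6); WM=3
i=1 t=0 v=5: → [0,3); WM=3; [0,3) fires=1
i=2 t=6 v=5: → [6,9); WM=5
i=3 t=8 v=7: → [6,9); WM=7; [3,6) fires=1
i=4 t=3 v=5: → [3,6); WM=7
i=5 t=7 v=1: → [6,9); WM=7
i=6 t=11 v=7: → [9,12); WM=10; [6,9) fires=3
i=7 t=13 v=8: → [12,15); WM=12; [9,12) fires=1
i=8 t=14 v=7: → [12,15); WM=13
i=9 t=10 v=3: → [9,12); WM=13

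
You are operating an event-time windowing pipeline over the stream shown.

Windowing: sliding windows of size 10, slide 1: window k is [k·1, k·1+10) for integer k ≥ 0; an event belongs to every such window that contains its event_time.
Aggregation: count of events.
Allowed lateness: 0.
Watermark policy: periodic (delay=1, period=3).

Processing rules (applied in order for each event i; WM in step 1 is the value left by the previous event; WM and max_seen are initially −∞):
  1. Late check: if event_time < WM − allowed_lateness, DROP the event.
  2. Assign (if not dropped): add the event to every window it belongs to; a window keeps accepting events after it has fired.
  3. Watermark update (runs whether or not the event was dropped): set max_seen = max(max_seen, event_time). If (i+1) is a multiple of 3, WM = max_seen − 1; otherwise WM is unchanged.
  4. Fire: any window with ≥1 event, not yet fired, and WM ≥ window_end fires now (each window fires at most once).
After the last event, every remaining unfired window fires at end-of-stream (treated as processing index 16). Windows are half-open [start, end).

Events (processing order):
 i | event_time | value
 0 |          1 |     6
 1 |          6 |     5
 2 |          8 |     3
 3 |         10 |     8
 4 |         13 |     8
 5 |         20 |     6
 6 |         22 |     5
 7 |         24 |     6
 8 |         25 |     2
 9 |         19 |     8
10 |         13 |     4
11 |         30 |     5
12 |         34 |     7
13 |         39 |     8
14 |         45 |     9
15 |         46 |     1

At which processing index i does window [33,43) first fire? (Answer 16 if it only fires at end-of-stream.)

i=0 t=1 v=6: → [1,11),[0,10); WM=−∞
i=1 t=6 v=5: → [6,16),[5,15),[4,14),[3,13),[2,12),[1,11),[0,10); WM=−∞
i=2 t=8 v=3: → [8,18),[7,17),[6,16),[5,15),[4,14),[3,13),[2,12),[1,11),[0,10); WM=7
i=3 t=10 v=8: → [10,20),[9,19),[8,18),[7,17),[6,16),[5,15),[4,14),[3,13),[2,12),[1,11); WM=7
i=4 t=13 v=8: → [13,23),[12,22),[11,21),[10,20),[9,19),[8,18),[7,17),[6,16),[5,15),[4,14); WM=7
i=5 t=20 v=6: → [20,30),[19,29),[18,28),[17,27),[16,26),[15,25),[14,24),[13,23),[12,22),[11,21); WM=19; [0,10) fires=3 [1,11) fires=4 [2,12) fires=3 [3,13) fires=3 [4,14) fires=4 [5,15) fires=4 [6,16) fires=4 [7,17) fires=3 [8,18) fires=3 [9,19) fires=2
i=6 t=22 v=5: → [22,32),[21,31),[20,30),[19,29),[18,28),[17,27),[16,26),[15,25),[14,24),[13,23); WM=19
i=7 t=24 v=6: → [24,34),[23,33),[22,32),[21,31),[20,30),[19,29),[18,28),[17,27),[16,26),[15,25); WM=19
i=8 t=25 v=2: → [25,35),[24,34),[23,33),[22,32),[21,31),[20,30),[19,29),[18,28),[17,27),[16,26); WM=24; [10,20) fires=2 [11,21) fires=2 [12,22) fires=2 [13,23) fires=3 [14,24) fires=2
i=9 t=19 v=8: DROP (t<24-0); WM=24
i=10 t=13 v=4: DROP (t<24-0); WM=24
i=11 t=30 v=5: → [30,40),[29,39),[28,38),[27,37),[26,36),[25,35),[24,34),[23,33),[22,32),[21,31); WM=29; [15,25) fires=3 [16,26) fires=4 [17,27) fires=4 [18,28) fires=4 [19,29) fires=4
i=12 t=34 v=7: → [34,44),[33,43),[32,42),[31,41),[30,40),[29,39),[28,38),[27,37),[26,36),[25,35); WM=29
i=13 t=39 v=8: → [39,49),[38,48),[37,47),[36,46),[35,45),[34,44),[33,43),[32,42),[31,41),[30,40); WM=29
i=14 t=45 v=9: → [45,55),[44,54),[43,53),[42,52),[41,51),[40,50),[39,49),[38,48),[37,47),[36,46); WM=44; [20,30) fires=4 [21,31) fires=4 [22,32) fires=4 [23,33) fires=3 [24,34) fires=3 [25,35) fires=3 [26,36) fires=2 [27,37) fires=2 [28,38) fires=2 [29,39) fires=2 [30,40) fires=3 [31,41) fires=2 [32,42) fires=2 [33,43) fires=2 [34,44) fires=2
i=15 t=46 v=1: → [46,56),[45,55),[44,54),[43,53),[42,52),[41,51),[40,50),[39,49),[38,48),[37,47); WM=44

14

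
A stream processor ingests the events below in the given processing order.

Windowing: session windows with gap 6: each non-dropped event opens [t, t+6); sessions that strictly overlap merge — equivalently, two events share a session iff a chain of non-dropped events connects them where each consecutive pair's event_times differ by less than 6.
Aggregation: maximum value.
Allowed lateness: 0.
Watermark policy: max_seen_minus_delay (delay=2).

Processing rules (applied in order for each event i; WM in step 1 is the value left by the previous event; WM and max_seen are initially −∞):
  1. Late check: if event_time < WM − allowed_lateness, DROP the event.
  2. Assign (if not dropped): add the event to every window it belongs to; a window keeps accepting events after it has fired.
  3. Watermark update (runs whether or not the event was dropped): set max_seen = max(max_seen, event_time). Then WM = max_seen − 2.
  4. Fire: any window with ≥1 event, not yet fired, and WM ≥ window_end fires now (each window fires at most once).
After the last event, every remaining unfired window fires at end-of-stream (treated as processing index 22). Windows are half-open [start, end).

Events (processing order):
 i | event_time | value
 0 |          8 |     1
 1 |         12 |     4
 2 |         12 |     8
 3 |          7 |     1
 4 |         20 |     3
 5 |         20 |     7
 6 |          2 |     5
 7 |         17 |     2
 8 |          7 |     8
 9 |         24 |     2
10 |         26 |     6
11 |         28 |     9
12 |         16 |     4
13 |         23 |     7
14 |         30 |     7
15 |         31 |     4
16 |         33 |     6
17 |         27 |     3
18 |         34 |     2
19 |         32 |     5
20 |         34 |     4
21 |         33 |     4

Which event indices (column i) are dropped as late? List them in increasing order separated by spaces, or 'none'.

3 6 7 8 12 13 17

i=0 t=8 v=1: → [8,14); WM=6
i=1 t=12 v=4: → [8,18); WM=10
i=2 t=12 v=8: → [8,18); WM=10
i=3 t=7 v=1: DROP (t<10-0); WM=10
i=4 t=20 v=3: → [20,26); WM=18
i=5 t=20 v=7: → [20,26); WM=18
i=6 t=2 v=5: DROP (t<18-0); WM=18
i=7 t=17 v=2: DROP (t<18-0); WM=18
i=8 t=7 v=8: DROP (t<18-0); WM=18
i=9 t=24 v=2: → [20,30); WM=22
i=10 t=26 v=6: → [20,32); WM=24
i=11 t=28 v=9: → [20,34); WM=26
i=12 t=16 v=4: DROP (t<26-0); WM=26
i=13 t=23 v=7: DROP (t<26-0); WM=26
i=14 t=30 v=7: → [20,36); WM=28
i=15 t=31 v=4: → [20,37); WM=29
i=16 t=33 v=6: → [20,39); WM=31
i=17 t=27 v=3: DROP (t<31-0); WM=31
i=18 t=34 v=2: → [20,40); WM=32
i=19 t=32 v=5: → [20,40); WM=32
i=20 t=34 v=4: → [20,40); WM=32
i=21 t=33 v=4: → [20,40); WM=32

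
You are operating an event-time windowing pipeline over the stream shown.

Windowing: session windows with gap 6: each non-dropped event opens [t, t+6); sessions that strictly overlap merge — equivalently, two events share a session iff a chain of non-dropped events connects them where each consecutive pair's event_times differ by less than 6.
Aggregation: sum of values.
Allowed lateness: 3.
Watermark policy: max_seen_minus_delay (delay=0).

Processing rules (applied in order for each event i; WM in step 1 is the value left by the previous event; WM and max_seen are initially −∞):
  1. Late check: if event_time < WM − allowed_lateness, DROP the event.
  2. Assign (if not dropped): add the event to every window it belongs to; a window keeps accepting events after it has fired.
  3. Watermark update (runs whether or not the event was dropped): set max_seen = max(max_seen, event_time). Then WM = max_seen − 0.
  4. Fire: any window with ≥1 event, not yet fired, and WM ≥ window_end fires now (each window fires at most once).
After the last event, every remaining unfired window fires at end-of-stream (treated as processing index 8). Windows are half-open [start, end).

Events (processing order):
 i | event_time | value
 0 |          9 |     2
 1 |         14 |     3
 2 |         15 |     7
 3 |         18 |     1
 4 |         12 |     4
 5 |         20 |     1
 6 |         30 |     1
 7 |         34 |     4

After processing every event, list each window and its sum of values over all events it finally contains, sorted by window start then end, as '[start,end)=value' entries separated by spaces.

i=0 t=9 v=2: → [9,15); WM=9
i=1 t=14 v=3: → [9,20); WM=14
i=2 t=15 v=7: → [9,21); WM=15
i=3 t=18 v=1: → [9,24); WM=18
i=4 t=12 v=4: DROP (t<18-3); WM=18
i=5 t=20 v=1: → [9,26); WM=20
i=6 t=30 v=1: → [30,36); WM=30
i=7 t=34 v=4: → [30,40); WM=34

[9,26)=14 [30,40)=5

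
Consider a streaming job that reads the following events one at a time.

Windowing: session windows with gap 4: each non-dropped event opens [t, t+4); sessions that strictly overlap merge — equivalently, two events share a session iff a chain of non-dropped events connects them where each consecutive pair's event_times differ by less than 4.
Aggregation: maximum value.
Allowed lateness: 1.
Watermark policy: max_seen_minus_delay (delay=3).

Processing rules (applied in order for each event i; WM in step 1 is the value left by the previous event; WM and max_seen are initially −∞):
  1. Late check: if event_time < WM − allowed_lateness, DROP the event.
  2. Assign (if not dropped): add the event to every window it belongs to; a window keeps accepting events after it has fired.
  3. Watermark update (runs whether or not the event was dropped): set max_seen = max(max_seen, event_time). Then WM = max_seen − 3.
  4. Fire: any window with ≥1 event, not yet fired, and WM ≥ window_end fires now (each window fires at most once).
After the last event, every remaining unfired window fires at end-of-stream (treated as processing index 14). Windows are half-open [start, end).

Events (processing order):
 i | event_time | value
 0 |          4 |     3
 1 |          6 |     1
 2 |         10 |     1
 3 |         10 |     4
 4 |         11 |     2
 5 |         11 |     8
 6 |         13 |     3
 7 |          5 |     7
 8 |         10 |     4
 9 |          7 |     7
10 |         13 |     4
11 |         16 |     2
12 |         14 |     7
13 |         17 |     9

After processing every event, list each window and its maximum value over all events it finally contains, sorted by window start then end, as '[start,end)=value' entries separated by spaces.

[4,10)=3 [10,21)=9

i=0 t=4 v=3: → [4,8); WM=1
i=1 t=6 v=1: → [4,10); WM=3
i=2 t=10 v=1: → [10,14); WM=7
i=3 t=10 v=4: → [10,14); WM=7
i=4 t=11 v=2: → [10,15); WM=8
i=5 t=11 v=8: → [10,15); WM=8
i=6 t=13 v=3: → [10,17); WM=10
i=7 t=5 v=7: DROP (t<10-1); WM=10
i=8 t=10 v=4: → [10,17); WM=10
i=9 t=7 v=7: DROP (t<10-1); WM=10
i=10 t=13 v=4: → [10,17); WM=10
i=11 t=16 v=2: → [10,20); WM=13
i=12 t=14 v=7: → [10,20); WM=13
i=13 t=17 v=9: → [10,21); WM=14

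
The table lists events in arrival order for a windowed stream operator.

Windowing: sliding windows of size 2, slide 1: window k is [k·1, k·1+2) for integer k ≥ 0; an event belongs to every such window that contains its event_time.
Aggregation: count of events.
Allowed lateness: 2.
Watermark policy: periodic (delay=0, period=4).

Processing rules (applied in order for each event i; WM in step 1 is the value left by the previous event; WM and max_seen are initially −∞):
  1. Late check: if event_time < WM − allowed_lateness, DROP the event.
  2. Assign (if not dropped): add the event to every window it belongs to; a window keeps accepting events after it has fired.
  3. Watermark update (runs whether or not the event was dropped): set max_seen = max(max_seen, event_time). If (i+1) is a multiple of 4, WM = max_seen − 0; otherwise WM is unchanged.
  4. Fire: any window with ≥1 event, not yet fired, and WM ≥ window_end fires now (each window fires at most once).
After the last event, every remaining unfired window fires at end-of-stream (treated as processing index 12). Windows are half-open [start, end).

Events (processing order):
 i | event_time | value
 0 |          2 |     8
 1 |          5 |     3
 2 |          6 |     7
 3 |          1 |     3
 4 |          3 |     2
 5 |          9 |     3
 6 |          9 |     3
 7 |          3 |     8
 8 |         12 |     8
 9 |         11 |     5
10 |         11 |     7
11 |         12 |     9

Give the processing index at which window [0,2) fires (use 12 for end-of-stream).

i=0 t=2 v=8: → [2,4),[1,3); WM=−∞
i=1 t=5 v=3: → [5,7),[4,6); WM=−∞
i=2 t=6 v=7: → [6,8),[5,7); WM=−∞
i=3 t=1 v=3: → [1,3),[0,2); WM=6; [0,2) fires=1 [1,3) fires=2 [2,4) fires=1 [4,6) fires=1
i=4 t=3 v=2: DROP (t<6-2); WM=6
i=5 t=9 v=3: → [9,11),[8,10); WM=6
i=6 t=9 v=3: → [9,11),[8,10); WM=6
i=7 t=3 v=8: DROP (t<6-2); WM=9; [5,7) fires=2 [6,8) fires=1
i=8 t=12 v=8: → [12,14),[11,13); WM=9
i=9 t=11 v=5: → [11,13),[10,12); WM=9
i=10 t=11 v=7: → [11,13),[10,12); WM=9
i=11 t=12 v=9: → [12,14),[11,13); WM=12; [8,10) fires=2 [9,11) fires=2 [10,12) fires=2

3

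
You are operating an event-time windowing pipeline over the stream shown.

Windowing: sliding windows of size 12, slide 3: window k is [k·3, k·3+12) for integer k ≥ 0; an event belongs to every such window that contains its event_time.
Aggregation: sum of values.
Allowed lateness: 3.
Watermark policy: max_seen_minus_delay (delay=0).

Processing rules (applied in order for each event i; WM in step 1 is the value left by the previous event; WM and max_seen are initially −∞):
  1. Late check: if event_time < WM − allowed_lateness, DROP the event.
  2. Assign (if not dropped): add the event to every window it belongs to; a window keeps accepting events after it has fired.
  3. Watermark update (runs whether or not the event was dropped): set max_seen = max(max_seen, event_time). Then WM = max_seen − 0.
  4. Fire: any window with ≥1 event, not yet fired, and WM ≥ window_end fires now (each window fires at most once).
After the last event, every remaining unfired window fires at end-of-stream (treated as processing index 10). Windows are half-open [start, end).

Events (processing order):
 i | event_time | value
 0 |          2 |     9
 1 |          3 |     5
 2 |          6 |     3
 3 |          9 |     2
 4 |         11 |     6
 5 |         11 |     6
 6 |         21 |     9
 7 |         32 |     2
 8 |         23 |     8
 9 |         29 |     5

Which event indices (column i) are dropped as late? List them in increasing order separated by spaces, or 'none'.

8

i=0 t=2 v=9: → [0,12); WM=2
i=1 t=3 v=5: → [3,15),[0,12); WM=3
i=2 t=6 v=3: → [6,18),[3,15),[0,12); WM=6
i=3 t=9 v=2: → [9,21),[6,18),[3,15),[0,12); WM=9
i=4 t=11 v=6: → [9,21),[6,18),[3,15),[0,12); WM=11
i=5 t=11 v=6: → [9,21),[6,18),[3,15),[0,12); WM=11
i=6 t=21 v=9: → [21,33),[18,30),[15,27),[12,24); WM=21; [0,12) fires=31 [3,15) fires=22 [6,18) fires=17 [9,21) fires=14
i=7 t=32 v=2: → [30,42),[27,39),[24,36),[21,33); WM=32; [12,24) fires=9 [15,27) fires=9 [18,30) fires=9
i=8 t=23 v=8: DROP (t<32-3); WM=32
i=9 t=29 v=5: → [27,39),[24,36),[21,33),[18,30); WM=32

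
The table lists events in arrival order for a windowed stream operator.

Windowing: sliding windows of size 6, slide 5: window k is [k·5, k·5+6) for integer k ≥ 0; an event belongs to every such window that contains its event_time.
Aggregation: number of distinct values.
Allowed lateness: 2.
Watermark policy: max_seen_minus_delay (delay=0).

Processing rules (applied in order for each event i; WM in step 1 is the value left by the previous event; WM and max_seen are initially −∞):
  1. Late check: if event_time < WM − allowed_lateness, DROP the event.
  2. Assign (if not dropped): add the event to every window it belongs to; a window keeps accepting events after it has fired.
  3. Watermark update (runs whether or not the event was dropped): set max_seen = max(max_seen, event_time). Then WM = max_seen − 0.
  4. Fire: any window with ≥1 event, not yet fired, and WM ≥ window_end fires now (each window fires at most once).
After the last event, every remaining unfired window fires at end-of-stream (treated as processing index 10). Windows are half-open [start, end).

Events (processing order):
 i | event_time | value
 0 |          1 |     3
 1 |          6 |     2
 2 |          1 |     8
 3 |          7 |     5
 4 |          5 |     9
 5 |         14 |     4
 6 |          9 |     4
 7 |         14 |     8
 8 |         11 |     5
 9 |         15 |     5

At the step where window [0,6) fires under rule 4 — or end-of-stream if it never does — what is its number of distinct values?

i=0 t=1 v=3: → [0,6); WM=1
i=1 t=6 v=2: → [5,11); WM=6; [0,6) fires=1
i=2 t=1 v=8: DROP (t<6-2); WM=6
i=3 t=7 v=5: → [5,11); WM=7
i=4 t=5 v=9: → [5,11),[0,6); WM=7
i=5 t=14 v=4: → [10,16); WM=14; [5,11) fires=3
i=6 t=9 v=4: DROP (t<14-2); WM=14
i=7 t=14 v=8: → [10,16); WM=14
i=8 t=11 v=5: DROP (t<14-2); WM=14
i=9 t=15 v=5: → [15,21),[10,16); WM=15

1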